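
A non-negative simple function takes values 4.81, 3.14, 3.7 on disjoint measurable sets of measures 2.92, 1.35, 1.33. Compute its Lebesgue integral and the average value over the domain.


Step 1: Integral = sum(value_i * measure_i)
= 4.81*2.92 + 3.14*1.35 + 3.7*1.33
= 14.0452 + 4.239 + 4.921
= 23.2052
Step 2: Total measure of domain = 2.92 + 1.35 + 1.33 = 5.6
Step 3: Average value = 23.2052 / 5.6 = 4.143786


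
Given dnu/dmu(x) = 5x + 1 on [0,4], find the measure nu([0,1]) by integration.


nu(A) = integral_A (dnu/dmu) dmu = integral_0^1 (5x + 1) dx
Step 1: Antiderivative F(x) = (5/2)x^2 + 1x
Step 2: F(1) = (5/2)*1^2 + 1*1 = 2.5 + 1 = 3.5
Step 3: F(0) = (5/2)*0^2 + 1*0 = 0.0 + 0 = 0.0
Step 4: nu([0,1]) = F(1) - F(0) = 3.5 - 0.0 = 3.5


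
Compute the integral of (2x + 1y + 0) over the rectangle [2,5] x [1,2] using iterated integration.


By Fubini, integrate in x first, then y.
Step 1: Fix y, integrate over x in [2,5]:
  integral(2x + 1y + 0, x=2..5)
  = 2*(5^2 - 2^2)/2 + (1y + 0)*(5 - 2)
  = 21 + (1y + 0)*3
  = 21 + 3y + 0
  = 21 + 3y
Step 2: Integrate over y in [1,2]:
  integral(21 + 3y, y=1..2)
  = 21*1 + 3*(2^2 - 1^2)/2
  = 21 + 4.5
  = 25.5


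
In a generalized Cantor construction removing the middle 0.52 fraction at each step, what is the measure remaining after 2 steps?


Step 1: At each step, fraction remaining = 1 - 0.52 = 0.48
Step 2: After 2 steps, measure = (0.48)^2
Step 3: Computing the power step by step:
  After step 1: 0.48
  After step 2: 0.2304
Result = 0.2304


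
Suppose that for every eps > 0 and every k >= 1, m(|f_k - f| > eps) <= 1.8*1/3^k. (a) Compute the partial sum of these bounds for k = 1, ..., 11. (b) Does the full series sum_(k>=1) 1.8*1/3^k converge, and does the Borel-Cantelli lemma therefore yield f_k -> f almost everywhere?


Step 1: List the terms 1.8*1/3^k for k = 1 to 11:
  k=1: 0.6
  k=2: 0.2
  k=3: 0.066667
  k=4: 0.022222
  k=5: 0.007407
  k=6: 0.002469
  k=7: 8.230453e-04
  k=8: 2.743484e-04
  k=9: 9.144947e-05
  k=10: 3.048316e-05
  k=11: 1.016105e-05
Step 2: Partial sum = 0.6 + 0.2 + 0.066667 + 0.022222 + 0.007407 + 0.002469 + 8.230453e-04 + 2.743484e-04 + 9.144947e-05 + 3.048316e-05 + 1.016105e-05
     = 0.899995
Step 3: The full series sum_(k>=1) 1.8*1/3^k converges (geometric series with ratio 1/3 < 1; a constant multiple of a convergent series converges).
Step 4: Fix eps > 0. Since sum_k m(|f_k - f| > eps) < infinity, the Borel-Cantelli lemma gives
        m(limsup_k {|f_k - f| > eps}) = 0, i.e. for a.e. x, |f_k(x) - f(x)| <= eps for all large k.
        Applying this with eps = 1/j for j = 1, 2, ... and intersecting the countably many full-measure sets,
        for a.e. x we get limsup_k |f_k(x) - f(x)| <= 1/j for every j, hence f_k -> f almost everywhere.
Conclusion: series converges; Borel-Cantelli yields f_k -> f a.e.


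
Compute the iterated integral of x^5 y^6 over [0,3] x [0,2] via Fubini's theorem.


By Fubini's theorem, the double integral factors as a product of single integrals:
Step 1: integral_0^3 x^5 dx = [x^6/6] from 0 to 3
     = 3^6/6 = 121.5
Step 2: integral_0^2 y^6 dy = [y^7/7] from 0 to 2
     = 2^7/7 = 18.285714
Step 3: Double integral = 121.5 * 18.285714 = 2221.714286


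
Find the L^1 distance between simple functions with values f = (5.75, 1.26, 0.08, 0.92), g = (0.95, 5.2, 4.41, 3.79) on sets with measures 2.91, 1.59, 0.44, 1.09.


Step 1: Compute differences f_i - g_i:
  5.75 - 0.95 = 4.8
  1.26 - 5.2 = -3.94
  0.08 - 4.41 = -4.33
  0.92 - 3.79 = -2.87
Step 2: Compute |diff|^1 * measure for each set:
  |4.8|^1 * 2.91 = 4.8 * 2.91 = 13.968
  |-3.94|^1 * 1.59 = 3.94 * 1.59 = 6.2646
  |-4.33|^1 * 0.44 = 4.33 * 0.44 = 1.9052
  |-2.87|^1 * 1.09 = 2.87 * 1.09 = 3.1283
Step 3: Sum = 25.2661
Step 4: ||f-g||_1 = (25.2661)^(1/1) = 25.2661


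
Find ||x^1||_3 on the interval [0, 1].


Step 1: ||f||_3 = (integral_0^1 |x^1|^3 dx)^(1/3)
     = (integral_0^1 x^3 dx)^(1/3)
Step 2: integral_0^1 x^3 dx = [x^4/(4)] from 0 to 1 = 1^4/4
     = 1/4 = 0.25
Step 3: ||f||_3 = (0.25)^(1/3) = 0.629961


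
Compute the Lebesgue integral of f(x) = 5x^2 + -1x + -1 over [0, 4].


The Lebesgue integral of a Riemann-integrable function agrees with the Riemann integral.
Antiderivative F(x) = (5/3)x^3 + (-1/2)x^2 + -1x
F(4) = (5/3)*4^3 + (-1/2)*4^2 + -1*4
     = (5/3)*64 + (-1/2)*16 + -1*4
     = 106.666667 + -8 + -4
     = 94.666667
F(0) = 0.0
Integral = F(4) - F(0) = 94.666667 - 0.0 = 94.666667


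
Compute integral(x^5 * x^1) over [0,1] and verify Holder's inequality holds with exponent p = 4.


Step 1: Exact integral of f*g = integral(x^6, 0, 1) = 1/7
     = 0.142857
Step 2: Holder bound with p=4, q=1.333333:
  ||f||_p = (integral x^20 dx)^(1/4) = (1/21)^(1/4) = 0.467138
  ||g||_q = (integral x^1.333333 dx)^(1/1.333333) = (1/2.333333)^(1/1.333333) = 0.529685
Step 3: Holder bound = ||f||_p * ||g||_q = 0.467138 * 0.529685 = 0.247436
Verification: 0.142857 <= 0.247436 (Holder holds)


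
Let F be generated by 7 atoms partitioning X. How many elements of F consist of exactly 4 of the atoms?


Each element of F is a union of some subset of the 7 atoms.
Elements that are unions of exactly 4 atoms correspond to 4-element subsets of the 7 atoms.
Count = C(7, 4) = 7! / (4! * 3!) = 35.


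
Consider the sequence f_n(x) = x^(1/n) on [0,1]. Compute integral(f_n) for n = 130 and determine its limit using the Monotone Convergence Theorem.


At n = 130: f_130(x) = x^(1/130).
Step 1: integral(x^(1/130), 0, 1) = [x^(1/130+1) / (1/130+1)] from 0 to 1
     = 1 / (1/130 + 1) = 1 / ((130+1)/130) = 130/(130+1)
     = 130/131 = 0.992366
Step 2: As n -> infinity, f_n(x) = x^(1/n) -> 1 for x in (0,1], and f_n is increasing in n.
By MCT, lim_n integral(f_n) = integral(lim_n f_n) = integral(1, 0, 1) = 1.
Step 3: Verify convergence: 130/131 = 0.992366 -> 1


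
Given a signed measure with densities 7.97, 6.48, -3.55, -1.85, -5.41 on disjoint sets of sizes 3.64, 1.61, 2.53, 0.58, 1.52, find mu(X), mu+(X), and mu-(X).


Step 1: Compute signed measure on each set:
  Set 1: 7.97 * 3.64 = 29.0108
  Set 2: 6.48 * 1.61 = 10.4328
  Set 3: -3.55 * 2.53 = -8.9815
  Set 4: -1.85 * 0.58 = -1.073
  Set 5: -5.41 * 1.52 = -8.2232
Step 2: Total signed measure = (29.0108) + (10.4328) + (-8.9815) + (-1.073) + (-8.2232)
     = 21.1659
Step 3: Positive part mu+(X) = sum of positive contributions = 39.4436
Step 4: Negative part mu-(X) = |sum of negative contributions| = 18.2777


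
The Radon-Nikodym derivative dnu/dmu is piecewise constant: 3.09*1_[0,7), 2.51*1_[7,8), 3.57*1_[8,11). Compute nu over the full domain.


Integrate each piece of the Radon-Nikodym derivative:
Step 1: integral_0^7 3.09 dx = 3.09*(7-0) = 3.09*7 = 21.63
Step 2: integral_7^8 2.51 dx = 2.51*(8-7) = 2.51*1 = 2.51
Step 3: integral_8^11 3.57 dx = 3.57*(11-8) = 3.57*3 = 10.71
Total: 21.63 + 2.51 + 10.71 = 34.85


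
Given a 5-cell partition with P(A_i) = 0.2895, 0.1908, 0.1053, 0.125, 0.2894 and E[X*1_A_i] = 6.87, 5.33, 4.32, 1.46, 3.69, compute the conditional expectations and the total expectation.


For each cell A_i: E[X|A_i] = E[X*1_A_i] / P(A_i)
Step 1: E[X|A_1] = 6.87 / 0.2895 = 23.73057
Step 2: E[X|A_2] = 5.33 / 0.1908 = 27.93501
Step 3: E[X|A_3] = 4.32 / 0.1053 = 41.025641
Step 4: E[X|A_4] = 1.46 / 0.125 = 11.68
Step 5: E[X|A_5] = 3.69 / 0.2894 = 12.750518
Verification: E[X] = sum E[X*1_A_i] = 6.87 + 5.33 + 4.32 + 1.46 + 3.69 = 21.67


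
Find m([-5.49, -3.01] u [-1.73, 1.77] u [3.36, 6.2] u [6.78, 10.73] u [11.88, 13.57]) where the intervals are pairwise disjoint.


For pairwise disjoint intervals, m(union) = sum of lengths.
= (-3.01 - -5.49) + (1.77 - -1.73) + (6.2 - 3.36) + (10.73 - 6.78) + (13.57 - 11.88)
= 2.48 + 3.5 + 2.84 + 3.95 + 1.69
= 14.46


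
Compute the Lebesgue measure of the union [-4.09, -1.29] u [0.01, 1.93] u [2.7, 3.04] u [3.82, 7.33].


For pairwise disjoint intervals, m(union) = sum of lengths.
= (-1.29 - -4.09) + (1.93 - 0.01) + (3.04 - 2.7) + (7.33 - 3.82)
= 2.8 + 1.92 + 0.34 + 3.51
= 8.57


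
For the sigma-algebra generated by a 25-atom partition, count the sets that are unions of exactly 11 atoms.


Each element of F is a union of some subset of the 25 atoms.
Elements that are unions of exactly 11 atoms correspond to 11-element subsets of the 25 atoms.
Count = C(25, 11) = 25! / (11! * 14!) = 4457400.


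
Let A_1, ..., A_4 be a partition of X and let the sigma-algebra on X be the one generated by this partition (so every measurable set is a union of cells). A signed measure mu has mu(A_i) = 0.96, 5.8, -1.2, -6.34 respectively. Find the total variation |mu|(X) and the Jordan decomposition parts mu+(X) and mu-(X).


Step 1: Every measurable set is a union of atoms (the cells / points), so a Hahn decomposition is
  obtained by grouping atoms by sign: P = union of atoms with mu > 0, N = union of the remaining atoms.
  Atoms in P (indices): 1, 2;  atoms in N (indices): 3, 4
  Positive values: 0.96, 5.8
  Negative values: -1.2, -6.34
Step 2: mu+(X) = mu(P) = sum of positive atom values = 6.76
Step 3: mu-(X) = -mu(N) = sum of |negative atom values| = 7.54
Step 4: |mu|(X) = mu+(X) + mu-(X) = 6.76 + 7.54 = 14.3


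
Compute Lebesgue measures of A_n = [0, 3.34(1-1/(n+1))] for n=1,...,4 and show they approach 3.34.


By continuity of measure from below: if A_n increases to A, then m(A_n) -> m(A).
Here A = [0, 3.34], so m(A) = 3.34
Step 1: a_1 = 3.34*(1 - 1/2) = 1.67, m(A_1) = 1.67
Step 2: a_2 = 3.34*(1 - 1/3) = 2.2267, m(A_2) = 2.2267
Step 3: a_3 = 3.34*(1 - 1/4) = 2.505, m(A_3) = 2.505
Step 4: a_4 = 3.34*(1 - 1/5) = 2.672, m(A_4) = 2.672
Limit: m(A_n) -> m([0,3.34]) = 3.34


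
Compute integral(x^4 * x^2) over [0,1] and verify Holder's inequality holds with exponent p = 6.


Step 1: Exact integral of f*g = integral(x^6, 0, 1) = 1/7
     = 0.142857
Step 2: Holder bound with p=6, q=1.2:
  ||f||_p = (integral x^24 dx)^(1/6) = (1/25)^(1/6) = 0.584804
  ||g||_q = (integral x^2.4 dx)^(1/1.2) = (1/3.4)^(1/1.2) = 0.360662
Step 3: Holder bound = ||f||_p * ||g||_q = 0.584804 * 0.360662 = 0.210917
Verification: 0.142857 <= 0.210917 (Holder holds)


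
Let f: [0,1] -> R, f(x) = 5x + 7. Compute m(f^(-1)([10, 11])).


f^(-1)([10, 11]) = {x : 10 <= 5x + 7 <= 11}
Solving: (10 - 7)/5 <= x <= (11 - 7)/5
= [0.6, 0.8]
Intersecting with [0,1]: [0.6, 0.8]
Measure = 0.8 - 0.6 = 0.2


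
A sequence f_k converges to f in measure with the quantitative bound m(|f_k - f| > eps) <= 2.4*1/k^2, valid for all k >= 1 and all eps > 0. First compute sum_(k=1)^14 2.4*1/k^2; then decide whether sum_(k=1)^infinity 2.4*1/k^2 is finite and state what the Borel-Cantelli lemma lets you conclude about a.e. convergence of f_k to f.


Step 1: List the terms 2.4*1/k^2 for k = 1 to 14:
  k=1: 2.4
  k=2: 0.6
  k=3: 0.266667
  k=4: 0.15
  k=5: 0.096
  k=6: 0.066667
  k=7: 0.04898
  k=8: 0.0375
  k=9: 0.02963
  k=10: 0.024
  k=11: 0.019835
  k=12: 0.016667
  k=13: 0.014201
  k=14: 0.012245
Step 2: Partial sum = 2.4 + 0.6 + 0.266667 + 0.15 + 0.096 + 0.066667 + 0.04898 + 0.0375 + 0.02963 + 0.024 + 0.019835 + 0.016667 + 0.014201 + 0.012245
     = 3.78239
Step 3: The full series sum_(k>=1) 2.4*1/k^2 converges (p-series with p = 2 > 1; a constant multiple of a convergent series converges).
Step 4: Fix eps > 0. Since sum_k m(|f_k - f| > eps) < infinity, the Borel-Cantelli lemma gives
        m(limsup_k {|f_k - f| > eps}) = 0, i.e. for a.e. x, |f_k(x) - f(x)| <= eps for all large k.
        Applying this with eps = 1/j for j = 1, 2, ... and intersecting the countably many full-measure sets,
        for a.e. x we get limsup_k |f_k(x) - f(x)| <= 1/j for every j, hence f_k -> f almost everywhere.
Conclusion: series converges; Borel-Cantelli yields f_k -> f a.e.


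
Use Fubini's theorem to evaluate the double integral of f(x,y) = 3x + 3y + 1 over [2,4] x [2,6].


By Fubini, integrate in x first, then y.
Step 1: Fix y, integrate over x in [2,4]:
  integral(3x + 3y + 1, x=2..4)
  = 3*(4^2 - 2^2)/2 + (3y + 1)*(4 - 2)
  = 18 + (3y + 1)*2
  = 18 + 6y + 2
  = 20 + 6y
Step 2: Integrate over y in [2,6]:
  integral(20 + 6y, y=2..6)
  = 20*4 + 6*(6^2 - 2^2)/2
  = 80 + 96
  = 176


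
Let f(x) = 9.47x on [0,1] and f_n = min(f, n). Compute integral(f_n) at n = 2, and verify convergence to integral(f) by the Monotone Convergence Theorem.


f(x) = 9.47x on [0,1]; f_n(x) = min(9.47x, n). At n = 2:
Step 1: f(x) reaches 2 at x = 2/9.47 = 0.211193
Step 2: integral(f_2) = integral(9.47x, 0, 0.211193) + integral(2, 0.211193, 1)
       = 9.47*0.211193^2/2 + 2*(1 - 0.211193)
       = 0.211193 + 1.577614
       = 1.788807
Step 3: As n -> infinity, f_n increases to f, so by MCT integral(f_n) -> integral(f) = 9.47/2 = 4.735.
Convergence: integral(f_2) = 1.788807 -> 4.735 as n -> infinity


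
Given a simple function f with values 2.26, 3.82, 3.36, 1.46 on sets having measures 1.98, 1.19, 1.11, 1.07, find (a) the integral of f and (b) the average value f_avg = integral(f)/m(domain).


Step 1: Integral = sum(value_i * measure_i)
= 2.26*1.98 + 3.82*1.19 + 3.36*1.11 + 1.46*1.07
= 4.4748 + 4.5458 + 3.7296 + 1.5622
= 14.3124
Step 2: Total measure of domain = 1.98 + 1.19 + 1.11 + 1.07 = 5.35
Step 3: Average value = 14.3124 / 5.35 = 2.675215


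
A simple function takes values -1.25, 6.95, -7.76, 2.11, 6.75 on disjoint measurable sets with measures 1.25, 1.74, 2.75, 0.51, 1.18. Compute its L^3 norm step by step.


Step 1: Compute |f_i|^3 for each value:
  |-1.25|^3 = 1.953125
  |6.95|^3 = 335.702375
  |-7.76|^3 = 467.288576
  |2.11|^3 = 9.393931
  |6.75|^3 = 307.546875
Step 2: Multiply by measures and sum:
  1.953125 * 1.25 = 2.441406
  335.702375 * 1.74 = 584.122133
  467.288576 * 2.75 = 1285.043584
  9.393931 * 0.51 = 4.790905
  307.546875 * 1.18 = 362.905312
Sum = 2.441406 + 584.122133 + 1285.043584 + 4.790905 + 362.905312 = 2239.30334
Step 3: Take the p-th root:
||f||_3 = (2239.30334)^(1/3) = 13.082909


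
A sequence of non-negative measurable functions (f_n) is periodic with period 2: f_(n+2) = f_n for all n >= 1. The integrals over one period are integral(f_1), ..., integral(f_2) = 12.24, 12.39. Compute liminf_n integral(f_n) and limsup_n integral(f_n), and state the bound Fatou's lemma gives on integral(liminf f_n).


The sequence (integral(f_n)) is periodic with period 2, repeating the values 12.24, 12.39 indefinitely.
Step 1: For a periodic sequence, every tail (a_m, a_(m+1), ...) contains all 2 period values infinitely often.
Step 2: Hence inf of every tail = min of the period values = min(12.24, 12.39) = 12.24.
        liminf_n integral(f_n) = sup over m of (inf of tail from m) = 12.24.
Step 3: Similarly sup of every tail = max of the period values = 12.39.
        limsup_n integral(f_n) = 12.39.
Step 4: Fatou's lemma: integral(liminf_n f_n) <= liminf_n integral(f_n) = 12.24.
        So the integral of the pointwise liminf is at most 12.24.


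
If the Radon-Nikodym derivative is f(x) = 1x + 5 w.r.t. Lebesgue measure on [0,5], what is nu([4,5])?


nu(A) = integral_A (dnu/dmu) dmu = integral_4^5 (1x + 5) dx
Step 1: Antiderivative F(x) = (1/2)x^2 + 5x
Step 2: F(5) = (1/2)*5^2 + 5*5 = 12.5 + 25 = 37.5
Step 3: F(4) = (1/2)*4^2 + 5*4 = 8 + 20 = 28
Step 4: nu([4,5]) = F(5) - F(4) = 37.5 - 28 = 9.5


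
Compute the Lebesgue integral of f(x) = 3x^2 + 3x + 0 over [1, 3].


The Lebesgue integral of a Riemann-integrable function agrees with the Riemann integral.
Antiderivative F(x) = (3/3)x^3 + (3/2)x^2 + 0x
F(3) = (3/3)*3^3 + (3/2)*3^2 + 0*3
     = (3/3)*27 + (3/2)*9 + 0*3
     = 27 + 13.5 + 0
     = 40.5
F(1) = 2.5
Integral = F(3) - F(1) = 40.5 - 2.5 = 38


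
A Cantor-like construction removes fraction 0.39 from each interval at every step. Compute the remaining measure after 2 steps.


Step 1: At each step, fraction remaining = 1 - 0.39 = 0.61
Step 2: After 2 steps, measure = (0.61)^2
Step 3: Computing the power step by step:
  After step 1: 0.61
  After step 2: 0.3721
Result = 0.3721


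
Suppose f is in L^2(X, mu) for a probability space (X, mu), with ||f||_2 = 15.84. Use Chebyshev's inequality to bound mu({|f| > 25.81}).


Chebyshev/Markov inequality: mu(|f| > eps) <= (||f||_p / eps)^p
Step 1: ||f||_2 / eps = 15.84 / 25.81 = 0.613716
Step 2: Raise to power p = 2:
  (0.613716)^2 = 0.376647
Step 3: Therefore mu(|f| > 25.81) <= 0.376647


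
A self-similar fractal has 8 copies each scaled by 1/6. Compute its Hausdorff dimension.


For a self-similar set with N copies scaled by 1/r:
dim_H = log(N)/log(r) = log(8)/log(6)
= 2.079442/1.791759
= 1.160558


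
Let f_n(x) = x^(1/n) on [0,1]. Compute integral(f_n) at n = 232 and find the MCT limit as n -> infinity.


At n = 232: f_232(x) = x^(1/232).
Step 1: integral(x^(1/232), 0, 1) = [x^(1/232+1) / (1/232+1)] from 0 to 1
     = 1 / (1/232 + 1) = 1 / ((232+1)/232) = 232/(232+1)
     = 232/233 = 0.995708
Step 2: As n -> infinity, f_n(x) = x^(1/n) -> 1 for x in (0,1], and f_n is increasing in n.
By MCT, lim_n integral(f_n) = integral(lim_n f_n) = integral(1, 0, 1) = 1.
Step 3: Verify convergence: 232/233 = 0.995708 -> 1


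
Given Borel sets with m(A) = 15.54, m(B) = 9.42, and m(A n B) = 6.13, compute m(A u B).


By inclusion-exclusion: m(A u B) = m(A) + m(B) - m(A n B)
= 15.54 + 9.42 - 6.13
= 18.83


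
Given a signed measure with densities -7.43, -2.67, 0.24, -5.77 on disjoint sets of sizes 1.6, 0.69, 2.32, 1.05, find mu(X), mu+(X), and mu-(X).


Step 1: Compute signed measure on each set:
  Set 1: -7.43 * 1.6 = -11.888
  Set 2: -2.67 * 0.69 = -1.8423
  Set 3: 0.24 * 2.32 = 0.5568
  Set 4: -5.77 * 1.05 = -6.0585
Step 2: Total signed measure = (-11.888) + (-1.8423) + (0.5568) + (-6.0585)
     = -19.232
Step 3: Positive part mu+(X) = sum of positive contributions = 0.5568
Step 4: Negative part mu-(X) = |sum of negative contributions| = 19.7888


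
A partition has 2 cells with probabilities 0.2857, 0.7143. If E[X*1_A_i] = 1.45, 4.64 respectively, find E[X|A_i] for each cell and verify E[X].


For each cell A_i: E[X|A_i] = E[X*1_A_i] / P(A_i)
Step 1: E[X|A_1] = 1.45 / 0.2857 = 5.075254
Step 2: E[X|A_2] = 4.64 / 0.7143 = 6.49587
Verification: E[X] = sum E[X*1_A_i] = 1.45 + 4.64 = 6.09


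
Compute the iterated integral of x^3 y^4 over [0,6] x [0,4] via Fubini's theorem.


By Fubini's theorem, the double integral factors as a product of single integrals:
Step 1: integral_0^6 x^3 dx = [x^4/4] from 0 to 6
     = 6^4/4 = 324
Step 2: integral_0^4 y^4 dy = [y^5/5] from 0 to 4
     = 4^5/5 = 204.8
Step 3: Double integral = 324 * 204.8 = 66355.2


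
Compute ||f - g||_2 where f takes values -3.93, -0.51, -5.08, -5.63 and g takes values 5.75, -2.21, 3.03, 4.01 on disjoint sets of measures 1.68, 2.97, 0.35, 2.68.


Step 1: Compute differences f_i - g_i:
  -3.93 - 5.75 = -9.68
  -0.51 - -2.21 = 1.7
  -5.08 - 3.03 = -8.11
  -5.63 - 4.01 = -9.64
Step 2: Compute |diff|^2 * measure for each set:
  |-9.68|^2 * 1.68 = 93.7024 * 1.68 = 157.420032
  |1.7|^2 * 2.97 = 2.89 * 2.97 = 8.5833
  |-8.11|^2 * 0.35 = 65.7721 * 0.35 = 23.020235
  |-9.64|^2 * 2.68 = 92.9296 * 2.68 = 249.051328
Step 3: Sum = 438.074895
Step 4: ||f-g||_2 = (438.074895)^(1/2) = 20.930239


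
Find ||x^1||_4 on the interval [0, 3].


Step 1: ||f||_4 = (integral_0^3 |x^1|^4 dx)^(1/4)
     = (integral_0^3 x^4 dx)^(1/4)
Step 2: integral_0^3 x^4 dx = [x^5/(5)] from 0 to 3 = 3^5/5
     = 243/5 = 48.6
Step 3: ||f||_4 = (48.6)^(1/4) = 2.640335


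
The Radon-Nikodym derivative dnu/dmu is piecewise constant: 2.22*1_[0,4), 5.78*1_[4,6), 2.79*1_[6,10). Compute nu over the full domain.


Integrate each piece of the Radon-Nikodym derivative:
Step 1: integral_0^4 2.22 dx = 2.22*(4-0) = 2.22*4 = 8.88
Step 2: integral_4^6 5.78 dx = 5.78*(6-4) = 5.78*2 = 11.56
Step 3: integral_6^10 2.79 dx = 2.79*(10-6) = 2.79*4 = 11.16
Total: 8.88 + 11.56 + 11.16 = 31.6


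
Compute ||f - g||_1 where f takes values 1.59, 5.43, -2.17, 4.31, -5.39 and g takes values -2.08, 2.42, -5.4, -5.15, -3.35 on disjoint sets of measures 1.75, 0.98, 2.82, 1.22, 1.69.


Step 1: Compute differences f_i - g_i:
  1.59 - -2.08 = 3.67
  5.43 - 2.42 = 3.01
  -2.17 - -5.4 = 3.23
  4.31 - -5.15 = 9.46
  -5.39 - -3.35 = -2.04
Step 2: Compute |diff|^1 * measure for each set:
  |3.67|^1 * 1.75 = 3.67 * 1.75 = 6.4225
  |3.01|^1 * 0.98 = 3.01 * 0.98 = 2.9498
  |3.23|^1 * 2.82 = 3.23 * 2.82 = 9.1086
  |9.46|^1 * 1.22 = 9.46 * 1.22 = 11.5412
  |-2.04|^1 * 1.69 = 2.04 * 1.69 = 3.4476
Step 3: Sum = 33.4697
Step 4: ||f-g||_1 = (33.4697)^(1/1) = 33.4697


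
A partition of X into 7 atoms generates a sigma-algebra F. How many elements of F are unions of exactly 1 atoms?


Each element of F is a union of some subset of the 7 atoms.
Elements that are unions of exactly 1 atoms correspond to 1-element subsets of the 7 atoms.
Count = C(7, 1) = 7! / (1! * 6!) = 7.


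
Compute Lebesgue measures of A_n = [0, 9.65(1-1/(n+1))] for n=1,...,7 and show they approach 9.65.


By continuity of measure from below: if A_n increases to A, then m(A_n) -> m(A).
Here A = [0, 9.65], so m(A) = 9.65
Step 1: a_1 = 9.65*(1 - 1/2) = 4.825, m(A_1) = 4.825
Step 2: a_2 = 9.65*(1 - 1/3) = 6.4333, m(A_2) = 6.4333
Step 3: a_3 = 9.65*(1 - 1/4) = 7.2375, m(A_3) = 7.2375
Step 4: a_4 = 9.65*(1 - 1/5) = 7.72, m(A_4) = 7.72
Step 5: a_5 = 9.65*(1 - 1/6) = 8.0417, m(A_5) = 8.0417
Step 6: a_6 = 9.65*(1 - 1/7) = 8.2714, m(A_6) = 8.2714
Step 7: a_7 = 9.65*(1 - 1/8) = 8.4437, m(A_7) = 8.4437
Limit: m(A_n) -> m([0,9.65]) = 9.65


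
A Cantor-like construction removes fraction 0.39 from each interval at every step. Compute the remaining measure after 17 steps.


Step 1: At each step, fraction remaining = 1 - 0.39 = 0.61
Step 2: After 17 steps, measure = (0.61)^17
Result = 2.241853e-04


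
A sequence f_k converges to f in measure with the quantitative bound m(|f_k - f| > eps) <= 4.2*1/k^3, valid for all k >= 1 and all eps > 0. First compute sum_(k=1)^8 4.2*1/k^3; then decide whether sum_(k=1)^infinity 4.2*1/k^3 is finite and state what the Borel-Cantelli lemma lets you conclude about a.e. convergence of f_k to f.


Step 1: List the terms 4.2*1/k^3 for k = 1 to 8:
  k=1: 4.2
  k=2: 0.525
  k=3: 0.155556
  k=4: 0.065625
  k=5: 0.0336
  k=6: 0.019444
  k=7: 0.012245
  k=8: 0.008203
Step 2: Partial sum = 4.2 + 0.525 + 0.155556 + 0.065625 + 0.0336 + 0.019444 + 0.012245 + 0.008203
     = 5.019673
Step 3: The full series sum_(k>=1) 4.2*1/k^3 converges (p-series with p = 3 > 1; a constant multiple of a convergent series converges).
Step 4: Fix eps > 0. Since sum_k m(|f_k - f| > eps) < infinity, the Borel-Cantelli lemma gives
        m(limsup_k {|f_k - f| > eps}) = 0, i.e. for a.e. x, |f_k(x) - f(x)| <= eps for all large k.
        Applying this with eps = 1/j for j = 1, 2, ... and intersecting the countably many full-measure sets,
        for a.e. x we get limsup_k |f_k(x) - f(x)| <= 1/j for every j, hence f_k -> f almost everywhere.
Conclusion: series converges; Borel-Cantelli yields f_k -> f a.e.


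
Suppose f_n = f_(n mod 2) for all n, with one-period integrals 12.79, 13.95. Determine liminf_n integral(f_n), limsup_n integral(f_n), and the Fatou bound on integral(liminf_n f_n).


The sequence (integral(f_n)) is periodic with period 2, repeating the values 12.79, 13.95 indefinitely.
Step 1: For a periodic sequence, every tail (a_m, a_(m+1), ...) contains all 2 period values infinitely often.
Step 2: Hence inf of every tail = min of the period values = min(12.79, 13.95) = 12.79.
        liminf_n integral(f_n) = sup over m of (inf of tail from m) = 12.79.
Step 3: Similarly sup of every tail = max of the period values = 13.95.
        limsup_n integral(f_n) = 13.95.
Step 4: Fatou's lemma: integral(liminf_n f_n) <= liminf_n integral(f_n) = 12.79.
        So the integral of the pointwise liminf is at most 12.79.


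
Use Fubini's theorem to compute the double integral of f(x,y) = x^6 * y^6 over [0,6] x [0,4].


By Fubini's theorem, the double integral factors as a product of single integrals:
Step 1: integral_0^6 x^6 dx = [x^7/7] from 0 to 6
     = 6^7/7 = 39990.857143
Step 2: integral_0^4 y^6 dy = [y^7/7] from 0 to 4
     = 4^7/7 = 2340.571429
Step 3: Double integral = 39990.857143 * 2340.571429 = 9.360146e+07


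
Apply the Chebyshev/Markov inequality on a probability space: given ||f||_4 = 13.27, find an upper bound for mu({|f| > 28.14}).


Chebyshev/Markov inequality: mu(|f| > eps) <= (||f||_p / eps)^p
Step 1: ||f||_4 / eps = 13.27 / 28.14 = 0.471571
Step 2: Raise to power p = 4:
  (0.471571)^4 = 0.049452
Step 3: Therefore mu(|f| > 28.14) <= 0.049452


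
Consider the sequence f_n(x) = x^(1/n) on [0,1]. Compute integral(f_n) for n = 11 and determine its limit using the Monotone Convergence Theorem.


At n = 11: f_11(x) = x^(1/11).
Step 1: integral(x^(1/11), 0, 1) = [x^(1/11+1) / (1/11+1)] from 0 to 1
     = 1 / (1/11 + 1) = 1 / ((11+1)/11) = 11/(11+1)
     = 11/12 = 0.916667
Step 2: As n -> infinity, f_n(x) = x^(1/n) -> 1 for x in (0,1], and f_n is increasing in n.
By MCT, lim_n integral(f_n) = integral(lim_n f_n) = integral(1, 0, 1) = 1.
Step 3: Verify convergence: 11/12 = 0.916667 -> 1


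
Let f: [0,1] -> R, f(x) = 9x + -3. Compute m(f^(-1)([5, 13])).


f^(-1)([5, 13]) = {x : 5 <= 9x + -3 <= 13}
Solving: (5 - -3)/9 <= x <= (13 - -3)/9
= [0.888889, 1.777778]
Intersecting with [0,1]: [0.888889, 1]
Measure = 1 - 0.888889 = 0.111111


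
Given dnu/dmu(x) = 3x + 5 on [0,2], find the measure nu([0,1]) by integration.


nu(A) = integral_A (dnu/dmu) dmu = integral_0^1 (3x + 5) dx
Step 1: Antiderivative F(x) = (3/2)x^2 + 5x
Step 2: F(1) = (3/2)*1^2 + 5*1 = 1.5 + 5 = 6.5
Step 3: F(0) = (3/2)*0^2 + 5*0 = 0.0 + 0 = 0.0
Step 4: nu([0,1]) = F(1) - F(0) = 6.5 - 0.0 = 6.5


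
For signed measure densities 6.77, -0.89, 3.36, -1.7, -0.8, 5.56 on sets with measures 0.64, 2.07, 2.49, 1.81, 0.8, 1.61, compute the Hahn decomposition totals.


Step 1: Compute signed measure on each set:
  Set 1: 6.77 * 0.64 = 4.3328
  Set 2: -0.89 * 2.07 = -1.8423
  Set 3: 3.36 * 2.49 = 8.3664
  Set 4: -1.7 * 1.81 = -3.077
  Set 5: -0.8 * 0.8 = -0.64
  Set 6: 5.56 * 1.61 = 8.9516
Step 2: Total signed measure = (4.3328) + (-1.8423) + (8.3664) + (-3.077) + (-0.64) + (8.9516)
     = 16.0915
Step 3: Positive part mu+(X) = sum of positive contributions = 21.6508
Step 4: Negative part mu-(X) = |sum of negative contributions| = 5.5593


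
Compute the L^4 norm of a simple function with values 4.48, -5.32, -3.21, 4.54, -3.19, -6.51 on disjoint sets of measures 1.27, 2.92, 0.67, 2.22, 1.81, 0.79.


Step 1: Compute |f_i|^4 for each value:
  |4.48|^4 = 402.820956
  |-5.32|^4 = 801.025846
  |-3.21|^4 = 106.174477
  |4.54|^4 = 424.838055
  |-3.19|^4 = 103.553011
  |-6.51|^4 = 1796.072876
Step 2: Multiply by measures and sum:
  402.820956 * 1.27 = 511.582614
  801.025846 * 2.92 = 2338.99547
  106.174477 * 0.67 = 71.136899
  424.838055 * 2.22 = 943.140481
  103.553011 * 1.81 = 187.43095
  1796.072876 * 0.79 = 1418.897572
Sum = 511.582614 + 2338.99547 + 71.136899 + 943.140481 + 187.43095 + 1418.897572 = 5471.183987
Step 3: Take the p-th root:
||f||_4 = (5471.183987)^(1/4) = 8.600433


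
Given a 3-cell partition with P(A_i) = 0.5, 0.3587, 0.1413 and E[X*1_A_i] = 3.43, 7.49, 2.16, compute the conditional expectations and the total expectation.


For each cell A_i: E[X|A_i] = E[X*1_A_i] / P(A_i)
Step 1: E[X|A_1] = 3.43 / 0.5 = 6.86
Step 2: E[X|A_2] = 7.49 / 0.3587 = 20.880959
Step 3: E[X|A_3] = 2.16 / 0.1413 = 15.286624
Verification: E[X] = sum E[X*1_A_i] = 3.43 + 7.49 + 2.16 = 13.08


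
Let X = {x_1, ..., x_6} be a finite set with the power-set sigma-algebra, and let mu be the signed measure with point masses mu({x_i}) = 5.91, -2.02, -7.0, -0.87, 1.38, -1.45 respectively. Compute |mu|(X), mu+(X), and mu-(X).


Step 1: Every measurable set is a union of atoms (the cells / points), so a Hahn decomposition is
  obtained by grouping atoms by sign: P = union of atoms with mu > 0, N = union of the remaining atoms.
  Atoms in P (indices): 1, 5;  atoms in N (indices): 2, 3, 4, 6
  Positive values: 5.91, 1.38
  Negative values: -2.02, -7, -0.87, -1.45
Step 2: mu+(X) = mu(P) = sum of positive atom values = 7.29
Step 3: mu-(X) = -mu(N) = sum of |negative atom values| = 11.34
Step 4: |mu|(X) = mu+(X) + mu-(X) = 7.29 + 11.34 = 18.63


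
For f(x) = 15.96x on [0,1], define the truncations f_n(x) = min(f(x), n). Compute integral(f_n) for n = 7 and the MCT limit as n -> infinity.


f(x) = 15.96x on [0,1]; f_n(x) = min(15.96x, n). At n = 7:
Step 1: f(x) reaches 7 at x = 7/15.96 = 0.438596
Step 2: integral(f_7) = integral(15.96x, 0, 0.438596) + integral(7, 0.438596, 1)
       = 15.96*0.438596^2/2 + 7*(1 - 0.438596)
       = 1.535088 + 3.929825
       = 5.464912
Step 3: As n -> infinity, f_n increases to f, so by MCT integral(f_n) -> integral(f) = 15.96/2 = 7.98.
Convergence: integral(f_7) = 5.464912 -> 7.98 as n -> infinity


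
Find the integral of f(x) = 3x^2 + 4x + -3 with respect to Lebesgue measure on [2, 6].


The Lebesgue integral of a Riemann-integrable function agrees with the Riemann integral.
Antiderivative F(x) = (3/3)x^3 + (4/2)x^2 + -3x
F(6) = (3/3)*6^3 + (4/2)*6^2 + -3*6
     = (3/3)*216 + (4/2)*36 + -3*6
     = 216 + 72 + -18
     = 270
F(2) = 10
Integral = F(6) - F(2) = 270 - 10 = 260


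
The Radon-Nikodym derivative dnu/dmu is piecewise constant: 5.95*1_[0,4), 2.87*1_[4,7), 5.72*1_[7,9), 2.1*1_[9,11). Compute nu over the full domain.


Integrate each piece of the Radon-Nikodym derivative:
Step 1: integral_0^4 5.95 dx = 5.95*(4-0) = 5.95*4 = 23.8
Step 2: integral_4^7 2.87 dx = 2.87*(7-4) = 2.87*3 = 8.61
Step 3: integral_7^9 5.72 dx = 5.72*(9-7) = 5.72*2 = 11.44
Step 4: integral_9^11 2.1 dx = 2.1*(11-9) = 2.1*2 = 4.2
Total: 23.8 + 8.61 + 11.44 + 4.2 = 48.05


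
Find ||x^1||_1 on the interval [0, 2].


Step 1: ||f||_1 = (integral_0^2 |x^1|^1 dx)^(1/1)
     = (integral_0^2 x^1 dx)^(1/1)
Step 2: integral_0^2 x^1 dx = [x^2/(2)] from 0 to 2 = 2^2/2
     = 4/2 = 2
Step 3: ||f||_1 = (2)^(1/1) = 2


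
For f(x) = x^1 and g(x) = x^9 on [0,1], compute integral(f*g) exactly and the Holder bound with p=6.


Step 1: Exact integral of f*g = integral(x^10, 0, 1) = 1/11
     = 0.090909
Step 2: Holder bound with p=6, q=1.2:
  ||f||_p = (integral x^6 dx)^(1/6) = (1/7)^(1/6) = 0.72302
  ||g||_q = (integral x^10.8 dx)^(1/1.2) = (1/11.8)^(1/1.2) = 0.127869
Step 3: Holder bound = ||f||_p * ||g||_q = 0.72302 * 0.127869 = 0.092452
Verification: 0.090909 <= 0.092452 (Holder holds)


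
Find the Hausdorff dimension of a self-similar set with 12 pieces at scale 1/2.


For a self-similar set with N copies scaled by 1/r:
dim_H = log(N)/log(r) = log(12)/log(2)
= 2.484907/0.693147
= 3.584963


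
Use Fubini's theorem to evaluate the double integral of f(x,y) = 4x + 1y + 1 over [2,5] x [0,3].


By Fubini, integrate in x first, then y.
Step 1: Fix y, integrate over x in [2,5]:
  integral(4x + 1y + 1, x=2..5)
  = 4*(5^2 - 2^2)/2 + (1y + 1)*(5 - 2)
  = 42 + (1y + 1)*3
  = 42 + 3y + 3
  = 45 + 3y
Step 2: Integrate over y in [0,3]:
  integral(45 + 3y, y=0..3)
  = 45*3 + 3*(3^2 - 0^2)/2
  = 135 + 13.5
  = 148.5


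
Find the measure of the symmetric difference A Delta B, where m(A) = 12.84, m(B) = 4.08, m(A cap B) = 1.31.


m(A Delta B) = m(A) + m(B) - 2*m(A n B)
= 12.84 + 4.08 - 2*1.31
= 12.84 + 4.08 - 2.62
= 14.3


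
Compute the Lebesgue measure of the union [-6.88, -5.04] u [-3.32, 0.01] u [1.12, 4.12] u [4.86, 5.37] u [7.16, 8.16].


For pairwise disjoint intervals, m(union) = sum of lengths.
= (-5.04 - -6.88) + (0.01 - -3.32) + (4.12 - 1.12) + (5.37 - 4.86) + (8.16 - 7.16)
= 1.84 + 3.33 + 3 + 0.51 + 1
= 9.68


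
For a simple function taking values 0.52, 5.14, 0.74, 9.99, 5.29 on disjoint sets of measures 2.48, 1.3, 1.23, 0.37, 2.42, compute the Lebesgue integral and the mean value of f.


Step 1: Integral = sum(value_i * measure_i)
= 0.52*2.48 + 5.14*1.3 + 0.74*1.23 + 9.99*0.37 + 5.29*2.42
= 1.2896 + 6.682 + 0.9102 + 3.6963 + 12.8018
= 25.3799
Step 2: Total measure of domain = 2.48 + 1.3 + 1.23 + 0.37 + 2.42 = 7.8
Step 3: Average value = 25.3799 / 7.8 = 3.253833


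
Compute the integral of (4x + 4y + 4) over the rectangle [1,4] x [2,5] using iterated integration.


By Fubini, integrate in x first, then y.
Step 1: Fix y, integrate over x in [1,4]:
  integral(4x + 4y + 4, x=1..4)
  = 4*(4^2 - 1^2)/2 + (4y + 4)*(4 - 1)
  = 30 + (4y + 4)*3
  = 30 + 12y + 12
  = 42 + 12y
Step 2: Integrate over y in [2,5]:
  integral(42 + 12y, y=2..5)
  = 42*3 + 12*(5^2 - 2^2)/2
  = 126 + 126
  = 252


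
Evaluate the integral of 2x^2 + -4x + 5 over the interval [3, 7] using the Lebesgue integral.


The Lebesgue integral of a Riemann-integrable function agrees with the Riemann integral.
Antiderivative F(x) = (2/3)x^3 + (-4/2)x^2 + 5x
F(7) = (2/3)*7^3 + (-4/2)*7^2 + 5*7
     = (2/3)*343 + (-4/2)*49 + 5*7
     = 228.666667 + -98 + 35
     = 165.666667
F(3) = 15
Integral = F(7) - F(3) = 165.666667 - 15 = 150.666667


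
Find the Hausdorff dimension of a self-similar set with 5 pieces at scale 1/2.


For a self-similar set with N copies scaled by 1/r:
dim_H = log(N)/log(r) = log(5)/log(2)
= 1.609438/0.693147
= 2.321928


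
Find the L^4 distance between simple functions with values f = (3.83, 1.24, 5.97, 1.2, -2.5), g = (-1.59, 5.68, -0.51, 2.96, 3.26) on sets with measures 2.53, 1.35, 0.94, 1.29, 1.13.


Step 1: Compute differences f_i - g_i:
  3.83 - -1.59 = 5.42
  1.24 - 5.68 = -4.44
  5.97 - -0.51 = 6.48
  1.2 - 2.96 = -1.76
  -2.5 - 3.26 = -5.76
Step 2: Compute |diff|^4 * measure for each set:
  |5.42|^4 * 2.53 = 862.972877 * 2.53 = 2183.321379
  |-4.44|^4 * 1.35 = 388.626025 * 1.35 = 524.645134
  |6.48|^4 * 0.94 = 1763.193692 * 0.94 = 1657.402071
  |-1.76|^4 * 1.29 = 9.595126 * 1.29 = 12.377712
  |-5.76|^4 * 1.13 = 1100.753142 * 1.13 = 1243.85105
Step 3: Sum = 5621.597345
Step 4: ||f-g||_4 = (5621.597345)^(1/4) = 8.658944


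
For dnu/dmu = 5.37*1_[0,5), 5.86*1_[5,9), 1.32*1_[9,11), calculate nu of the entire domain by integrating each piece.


Integrate each piece of the Radon-Nikodym derivative:
Step 1: integral_0^5 5.37 dx = 5.37*(5-0) = 5.37*5 = 26.85
Step 2: integral_5^9 5.86 dx = 5.86*(9-5) = 5.86*4 = 23.44
Step 3: integral_9^11 1.32 dx = 1.32*(11-9) = 1.32*2 = 2.64
Total: 26.85 + 23.44 + 2.64 = 52.93


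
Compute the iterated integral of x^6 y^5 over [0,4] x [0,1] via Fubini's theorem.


By Fubini's theorem, the double integral factors as a product of single integrals:
Step 1: integral_0^4 x^6 dx = [x^7/7] from 0 to 4
     = 4^7/7 = 2340.571429
Step 2: integral_0^1 y^5 dy = [y^6/6] from 0 to 1
     = 1^6/6 = 0.166667
Step 3: Double integral = 2340.571429 * 0.166667 = 390.095238


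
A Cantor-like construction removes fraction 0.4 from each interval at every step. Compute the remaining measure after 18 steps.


Step 1: At each step, fraction remaining = 1 - 0.4 = 0.6
Step 2: After 18 steps, measure = (0.6)^18
Result = 1.015600e-04


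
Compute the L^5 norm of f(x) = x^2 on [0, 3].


Step 1: ||f||_5 = (integral_0^3 |x^2|^5 dx)^(1/5)
     = (integral_0^3 x^10 dx)^(1/5)
Step 2: integral_0^3 x^10 dx = [x^11/(11)] from 0 to 3 = 3^11/11
     = 177147/11 = 16104.272727
Step 3: ||f||_5 = (16104.272727)^(1/5) = 6.940459


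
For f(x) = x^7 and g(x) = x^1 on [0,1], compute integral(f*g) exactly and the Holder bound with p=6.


Step 1: Exact integral of f*g = integral(x^8, 0, 1) = 1/9
     = 0.111111
Step 2: Holder bound with p=6, q=1.2:
  ||f||_p = (integral x^42 dx)^(1/6) = (1/43)^(1/6) = 0.534263
  ||g||_q = (integral x^1.2 dx)^(1/1.2) = (1/2.2)^(1/1.2) = 0.518379
Step 3: Holder bound = ||f||_p * ||g||_q = 0.534263 * 0.518379 = 0.276951
Verification: 0.111111 <= 0.276951 (Holder holds)


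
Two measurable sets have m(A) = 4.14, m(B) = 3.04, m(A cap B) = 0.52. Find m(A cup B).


By inclusion-exclusion: m(A u B) = m(A) + m(B) - m(A n B)
= 4.14 + 3.04 - 0.52
= 6.66


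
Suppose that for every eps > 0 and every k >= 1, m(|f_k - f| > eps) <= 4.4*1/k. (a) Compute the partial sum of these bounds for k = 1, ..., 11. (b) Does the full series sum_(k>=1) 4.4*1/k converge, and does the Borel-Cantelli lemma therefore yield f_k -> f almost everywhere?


Step 1: List the terms 4.4*1/k for k = 1 to 11:
  k=1: 4.4
  k=2: 2.2
  k=3: 1.466667
  k=4: 1.1
  k=5: 0.88
  k=6: 0.733333
  k=7: 0.628571
  k=8: 0.55
  k=9: 0.488889
  k=10: 0.44
  k=11: 0.4
Step 2: Partial sum = 4.4 + 2.2 + 1.466667 + 1.1 + 0.88 + 0.733333 + 0.628571 + 0.55 + 0.488889 + 0.44 + 0.4
     = 13.28746
Step 3: The full series sum_(k>=1) 4.4*1/k diverges (harmonic series, p = 1; a nonzero constant multiple of a divergent series diverges).
Step 4: The (first) Borel-Cantelli lemma requires a summable sequence of measures, so it does not apply here;
        from this bound alone no conclusion about a.e. convergence can be drawn (convergence in measure still
        gives an a.e.-convergent subsequence, but not a.e. convergence of the whole sequence).
Conclusion: series diverges; Borel-Cantelli is inconclusive about a.e. convergence of f_k.


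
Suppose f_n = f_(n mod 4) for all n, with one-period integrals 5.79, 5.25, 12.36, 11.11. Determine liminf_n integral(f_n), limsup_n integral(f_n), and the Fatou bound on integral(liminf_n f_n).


The sequence (integral(f_n)) is periodic with period 4, repeating the values 5.79, 5.25, 12.36, 11.11 indefinitely.
Step 1: For a periodic sequence, every tail (a_m, a_(m+1), ...) contains all 4 period values infinitely often.
Step 2: Hence inf of every tail = min of the period values = min(5.79, 5.25, 12.36, 11.11) = 5.25.
        liminf_n integral(f_n) = sup over m of (inf of tail from m) = 5.25.
Step 3: Similarly sup of every tail = max of the period values = 12.36.
        limsup_n integral(f_n) = 12.36.
Step 4: Fatou's lemma: integral(liminf_n f_n) <= liminf_n integral(f_n) = 5.25.
        So the integral of the pointwise liminf is at most 5.25.


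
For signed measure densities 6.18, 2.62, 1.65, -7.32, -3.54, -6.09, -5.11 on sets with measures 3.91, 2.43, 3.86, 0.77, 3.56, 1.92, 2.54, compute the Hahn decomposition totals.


Step 1: Compute signed measure on each set:
  Set 1: 6.18 * 3.91 = 24.1638
  Set 2: 2.62 * 2.43 = 6.3666
  Set 3: 1.65 * 3.86 = 6.369
  Set 4: -7.32 * 0.77 = -5.6364
  Set 5: -3.54 * 3.56 = -12.6024
  Set 6: -6.09 * 1.92 = -11.6928
  Set 7: -5.11 * 2.54 = -12.9794
Step 2: Total signed measure = (24.1638) + (6.3666) + (6.369) + (-5.6364) + (-12.6024) + (-11.6928) + (-12.9794)
     = -6.0116
Step 3: Positive part mu+(X) = sum of positive contributions = 36.8994
Step 4: Negative part mu-(X) = |sum of negative contributions| = 42.911


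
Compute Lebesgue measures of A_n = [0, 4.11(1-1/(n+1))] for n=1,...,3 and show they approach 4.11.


By continuity of measure from below: if A_n increases to A, then m(A_n) -> m(A).
Here A = [0, 4.11], so m(A) = 4.11
Step 1: a_1 = 4.11*(1 - 1/2) = 2.055, m(A_1) = 2.055
Step 2: a_2 = 4.11*(1 - 1/3) = 2.74, m(A_2) = 2.74
Step 3: a_3 = 4.11*(1 - 1/4) = 3.0825, m(A_3) = 3.0825
Limit: m(A_n) -> m([0,4.11]) = 4.11


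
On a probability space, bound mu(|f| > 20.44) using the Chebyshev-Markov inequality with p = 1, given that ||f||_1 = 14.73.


Chebyshev/Markov inequality: mu(|f| > eps) <= (||f||_p / eps)^p
Step 1: ||f||_1 / eps = 14.73 / 20.44 = 0.720646
Step 2: Raise to power p = 1:
  (0.720646)^1 = 0.720646
Step 3: Therefore mu(|f| > 20.44) <= 0.720646


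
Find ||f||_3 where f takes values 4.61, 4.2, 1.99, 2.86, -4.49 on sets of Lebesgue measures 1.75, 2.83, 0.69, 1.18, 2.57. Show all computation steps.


Step 1: Compute |f_i|^3 for each value:
  |4.61|^3 = 97.972181
  |4.2|^3 = 74.088
  |1.99|^3 = 7.880599
  |2.86|^3 = 23.393656
  |-4.49|^3 = 90.518849
Step 2: Multiply by measures and sum:
  97.972181 * 1.75 = 171.451317
  74.088 * 2.83 = 209.66904
  7.880599 * 0.69 = 5.437613
  23.393656 * 1.18 = 27.604514
  90.518849 * 2.57 = 232.633442
Sum = 171.451317 + 209.66904 + 5.437613 + 27.604514 + 232.633442 = 646.795926
Step 3: Take the p-th root:
||f||_3 = (646.795926)^(1/3) = 8.648134


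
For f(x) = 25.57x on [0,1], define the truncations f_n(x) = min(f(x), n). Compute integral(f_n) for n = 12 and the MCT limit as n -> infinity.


f(x) = 25.57x on [0,1]; f_n(x) = min(25.57x, n). At n = 12:
Step 1: f(x) reaches 12 at x = 12/25.57 = 0.4693
Step 2: integral(f_12) = integral(25.57x, 0, 0.4693) + integral(12, 0.4693, 1)
       = 25.57*0.4693^2/2 + 12*(1 - 0.4693)
       = 2.8158 + 6.3684
       = 9.1842
Step 3: As n -> infinity, f_n increases to f, so by MCT integral(f_n) -> integral(f) = 25.57/2 = 12.785.
Convergence: integral(f_12) = 9.1842 -> 12.785 as n -> infinity
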